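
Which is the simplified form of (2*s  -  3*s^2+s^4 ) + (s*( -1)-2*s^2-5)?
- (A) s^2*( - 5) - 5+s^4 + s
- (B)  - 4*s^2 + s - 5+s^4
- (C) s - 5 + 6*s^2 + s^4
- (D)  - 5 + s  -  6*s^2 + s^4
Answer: A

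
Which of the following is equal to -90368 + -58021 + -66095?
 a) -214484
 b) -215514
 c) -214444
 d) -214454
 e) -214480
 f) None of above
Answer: a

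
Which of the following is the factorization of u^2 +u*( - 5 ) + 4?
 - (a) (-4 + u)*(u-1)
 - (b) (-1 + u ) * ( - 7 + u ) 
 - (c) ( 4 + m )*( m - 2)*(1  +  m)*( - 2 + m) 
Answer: a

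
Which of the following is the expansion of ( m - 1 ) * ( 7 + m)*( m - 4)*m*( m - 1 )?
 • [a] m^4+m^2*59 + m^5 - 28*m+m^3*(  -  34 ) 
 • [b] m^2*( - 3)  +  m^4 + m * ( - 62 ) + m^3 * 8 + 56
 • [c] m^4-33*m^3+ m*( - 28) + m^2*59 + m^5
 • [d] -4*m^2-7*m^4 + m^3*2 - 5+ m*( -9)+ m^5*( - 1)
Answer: c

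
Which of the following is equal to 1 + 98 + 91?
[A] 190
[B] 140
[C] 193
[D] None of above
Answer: A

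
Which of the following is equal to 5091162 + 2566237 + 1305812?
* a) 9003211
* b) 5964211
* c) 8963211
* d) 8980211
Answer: c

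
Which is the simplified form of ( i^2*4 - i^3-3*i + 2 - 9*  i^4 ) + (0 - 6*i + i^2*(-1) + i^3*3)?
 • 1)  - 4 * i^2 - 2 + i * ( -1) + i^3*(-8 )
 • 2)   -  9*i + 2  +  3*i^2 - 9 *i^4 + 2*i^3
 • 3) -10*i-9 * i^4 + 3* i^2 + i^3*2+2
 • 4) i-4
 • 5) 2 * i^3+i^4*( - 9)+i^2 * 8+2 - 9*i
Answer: 2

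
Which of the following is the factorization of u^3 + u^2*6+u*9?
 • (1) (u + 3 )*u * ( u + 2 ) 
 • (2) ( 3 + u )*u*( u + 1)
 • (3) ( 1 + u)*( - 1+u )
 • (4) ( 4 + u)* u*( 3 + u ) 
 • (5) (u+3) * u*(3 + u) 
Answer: 5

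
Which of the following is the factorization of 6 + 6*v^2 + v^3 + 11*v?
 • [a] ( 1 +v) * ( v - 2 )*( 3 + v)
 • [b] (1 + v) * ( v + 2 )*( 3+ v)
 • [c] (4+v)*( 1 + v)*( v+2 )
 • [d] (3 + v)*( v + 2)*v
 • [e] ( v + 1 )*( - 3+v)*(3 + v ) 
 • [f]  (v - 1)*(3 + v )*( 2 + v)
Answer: b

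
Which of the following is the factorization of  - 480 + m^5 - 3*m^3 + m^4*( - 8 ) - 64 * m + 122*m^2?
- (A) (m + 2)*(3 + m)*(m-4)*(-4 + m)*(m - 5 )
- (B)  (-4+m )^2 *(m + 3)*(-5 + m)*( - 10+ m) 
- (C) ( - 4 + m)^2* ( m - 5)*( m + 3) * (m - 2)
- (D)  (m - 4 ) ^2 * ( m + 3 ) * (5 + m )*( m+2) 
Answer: A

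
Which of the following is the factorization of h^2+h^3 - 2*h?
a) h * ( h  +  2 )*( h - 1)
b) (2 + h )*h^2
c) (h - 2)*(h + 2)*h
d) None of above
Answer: a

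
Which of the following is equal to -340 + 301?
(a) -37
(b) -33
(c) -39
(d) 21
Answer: c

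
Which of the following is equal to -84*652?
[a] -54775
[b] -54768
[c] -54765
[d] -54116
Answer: b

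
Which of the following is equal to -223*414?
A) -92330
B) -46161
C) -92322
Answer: C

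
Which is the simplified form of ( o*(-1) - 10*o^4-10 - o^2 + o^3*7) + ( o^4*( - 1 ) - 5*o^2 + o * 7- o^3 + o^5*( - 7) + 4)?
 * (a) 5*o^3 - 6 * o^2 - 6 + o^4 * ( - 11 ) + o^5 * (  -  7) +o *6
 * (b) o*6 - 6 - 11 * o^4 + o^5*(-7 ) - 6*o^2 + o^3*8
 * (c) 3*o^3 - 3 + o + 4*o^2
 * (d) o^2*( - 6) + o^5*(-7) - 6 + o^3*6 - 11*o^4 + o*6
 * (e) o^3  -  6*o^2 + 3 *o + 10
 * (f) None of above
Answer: d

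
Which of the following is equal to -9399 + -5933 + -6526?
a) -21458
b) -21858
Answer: b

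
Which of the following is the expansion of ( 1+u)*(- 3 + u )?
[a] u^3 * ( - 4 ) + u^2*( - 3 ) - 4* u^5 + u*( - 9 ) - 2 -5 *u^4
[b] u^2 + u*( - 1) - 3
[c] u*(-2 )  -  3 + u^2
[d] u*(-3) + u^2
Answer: c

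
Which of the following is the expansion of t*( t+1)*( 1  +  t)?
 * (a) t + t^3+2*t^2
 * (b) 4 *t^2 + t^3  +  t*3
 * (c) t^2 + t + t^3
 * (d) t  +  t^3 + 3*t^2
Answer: a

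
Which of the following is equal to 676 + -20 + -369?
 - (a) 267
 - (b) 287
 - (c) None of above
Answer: b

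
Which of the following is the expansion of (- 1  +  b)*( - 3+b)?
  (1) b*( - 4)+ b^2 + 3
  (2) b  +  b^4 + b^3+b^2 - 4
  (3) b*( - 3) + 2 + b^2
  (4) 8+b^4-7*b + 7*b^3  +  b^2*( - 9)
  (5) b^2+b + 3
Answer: 1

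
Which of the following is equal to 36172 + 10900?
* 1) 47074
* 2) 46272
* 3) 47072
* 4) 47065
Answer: 3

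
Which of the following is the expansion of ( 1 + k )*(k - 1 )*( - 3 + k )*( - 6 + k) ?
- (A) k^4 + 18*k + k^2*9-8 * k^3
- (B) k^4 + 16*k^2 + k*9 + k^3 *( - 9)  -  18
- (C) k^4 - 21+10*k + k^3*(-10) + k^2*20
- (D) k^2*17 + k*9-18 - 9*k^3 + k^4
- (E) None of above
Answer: D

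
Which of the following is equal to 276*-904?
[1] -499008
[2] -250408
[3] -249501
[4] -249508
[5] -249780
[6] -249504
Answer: 6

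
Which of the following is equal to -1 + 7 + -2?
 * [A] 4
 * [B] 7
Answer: A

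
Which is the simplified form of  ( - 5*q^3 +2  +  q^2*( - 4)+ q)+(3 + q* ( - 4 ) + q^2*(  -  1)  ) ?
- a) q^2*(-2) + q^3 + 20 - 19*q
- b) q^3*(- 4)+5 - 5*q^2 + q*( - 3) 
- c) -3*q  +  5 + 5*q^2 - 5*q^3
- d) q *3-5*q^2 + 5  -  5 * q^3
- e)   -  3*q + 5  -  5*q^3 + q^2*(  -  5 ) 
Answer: e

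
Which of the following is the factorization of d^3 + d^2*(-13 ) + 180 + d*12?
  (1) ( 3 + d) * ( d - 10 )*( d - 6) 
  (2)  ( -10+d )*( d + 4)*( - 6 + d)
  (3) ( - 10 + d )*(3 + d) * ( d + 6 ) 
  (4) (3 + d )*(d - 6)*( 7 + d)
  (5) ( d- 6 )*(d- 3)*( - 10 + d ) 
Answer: 1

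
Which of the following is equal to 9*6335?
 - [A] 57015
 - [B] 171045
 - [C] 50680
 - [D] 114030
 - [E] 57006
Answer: A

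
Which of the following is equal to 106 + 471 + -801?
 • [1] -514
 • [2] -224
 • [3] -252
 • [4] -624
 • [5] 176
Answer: 2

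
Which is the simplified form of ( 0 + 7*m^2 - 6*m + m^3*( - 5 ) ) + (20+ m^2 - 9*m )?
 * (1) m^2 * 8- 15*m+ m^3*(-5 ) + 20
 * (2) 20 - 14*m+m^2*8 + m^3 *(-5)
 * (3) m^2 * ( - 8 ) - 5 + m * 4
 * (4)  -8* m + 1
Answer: 1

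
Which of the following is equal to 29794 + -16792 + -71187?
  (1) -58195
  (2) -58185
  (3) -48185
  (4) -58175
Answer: 2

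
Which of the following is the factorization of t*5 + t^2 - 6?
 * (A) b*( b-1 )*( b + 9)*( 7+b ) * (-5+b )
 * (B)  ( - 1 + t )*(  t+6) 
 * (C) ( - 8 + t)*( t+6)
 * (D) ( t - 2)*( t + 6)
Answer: B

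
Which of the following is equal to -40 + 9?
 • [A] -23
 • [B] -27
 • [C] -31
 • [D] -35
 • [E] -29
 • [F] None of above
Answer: C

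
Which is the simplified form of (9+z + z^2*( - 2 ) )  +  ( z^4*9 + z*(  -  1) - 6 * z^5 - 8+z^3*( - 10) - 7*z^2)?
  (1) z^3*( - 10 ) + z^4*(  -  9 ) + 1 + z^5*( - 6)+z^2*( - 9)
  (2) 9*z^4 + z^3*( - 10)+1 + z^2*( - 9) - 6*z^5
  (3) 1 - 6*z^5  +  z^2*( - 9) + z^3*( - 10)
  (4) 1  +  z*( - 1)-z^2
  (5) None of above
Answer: 2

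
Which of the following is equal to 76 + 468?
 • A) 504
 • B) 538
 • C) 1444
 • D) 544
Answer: D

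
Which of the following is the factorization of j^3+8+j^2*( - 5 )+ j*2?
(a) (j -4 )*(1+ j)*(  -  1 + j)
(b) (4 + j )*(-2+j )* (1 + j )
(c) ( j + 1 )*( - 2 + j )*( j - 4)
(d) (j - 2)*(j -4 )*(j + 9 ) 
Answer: c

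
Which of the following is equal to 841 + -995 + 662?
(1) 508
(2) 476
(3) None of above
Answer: 1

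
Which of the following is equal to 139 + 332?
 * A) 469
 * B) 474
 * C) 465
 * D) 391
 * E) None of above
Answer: E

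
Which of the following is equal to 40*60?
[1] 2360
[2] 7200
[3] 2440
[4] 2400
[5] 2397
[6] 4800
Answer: 4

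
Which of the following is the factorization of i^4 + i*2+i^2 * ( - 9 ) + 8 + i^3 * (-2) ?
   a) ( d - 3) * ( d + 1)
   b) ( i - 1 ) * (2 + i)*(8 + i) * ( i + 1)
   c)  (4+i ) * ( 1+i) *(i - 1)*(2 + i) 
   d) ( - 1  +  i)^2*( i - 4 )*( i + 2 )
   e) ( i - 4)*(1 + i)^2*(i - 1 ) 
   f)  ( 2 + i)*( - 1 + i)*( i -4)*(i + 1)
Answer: f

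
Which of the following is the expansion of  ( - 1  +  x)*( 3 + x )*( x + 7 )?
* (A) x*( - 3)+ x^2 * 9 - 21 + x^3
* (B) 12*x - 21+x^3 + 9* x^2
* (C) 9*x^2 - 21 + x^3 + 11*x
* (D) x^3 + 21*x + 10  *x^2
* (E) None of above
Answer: C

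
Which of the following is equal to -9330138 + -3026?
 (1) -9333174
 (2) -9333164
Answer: 2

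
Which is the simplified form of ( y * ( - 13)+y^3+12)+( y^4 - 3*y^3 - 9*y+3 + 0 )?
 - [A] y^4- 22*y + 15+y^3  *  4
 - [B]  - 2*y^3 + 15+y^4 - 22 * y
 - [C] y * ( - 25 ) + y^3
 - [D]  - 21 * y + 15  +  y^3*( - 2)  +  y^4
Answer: B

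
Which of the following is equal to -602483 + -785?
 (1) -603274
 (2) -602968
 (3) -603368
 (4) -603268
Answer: 4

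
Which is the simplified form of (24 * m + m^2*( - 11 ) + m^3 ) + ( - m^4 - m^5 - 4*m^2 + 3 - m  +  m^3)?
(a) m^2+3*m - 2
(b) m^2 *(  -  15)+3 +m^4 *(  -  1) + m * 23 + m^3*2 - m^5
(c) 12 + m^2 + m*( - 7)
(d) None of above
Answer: b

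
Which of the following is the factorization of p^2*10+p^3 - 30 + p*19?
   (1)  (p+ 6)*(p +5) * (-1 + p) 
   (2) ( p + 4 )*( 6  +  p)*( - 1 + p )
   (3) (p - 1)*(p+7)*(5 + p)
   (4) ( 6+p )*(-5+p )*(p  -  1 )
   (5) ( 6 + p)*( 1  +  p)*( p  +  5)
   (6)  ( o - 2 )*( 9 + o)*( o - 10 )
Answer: 1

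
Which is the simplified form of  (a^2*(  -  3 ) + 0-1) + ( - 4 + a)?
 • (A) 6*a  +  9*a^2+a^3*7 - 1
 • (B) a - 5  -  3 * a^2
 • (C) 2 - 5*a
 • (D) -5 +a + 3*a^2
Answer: B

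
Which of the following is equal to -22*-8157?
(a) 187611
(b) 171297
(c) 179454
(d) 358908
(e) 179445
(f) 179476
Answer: c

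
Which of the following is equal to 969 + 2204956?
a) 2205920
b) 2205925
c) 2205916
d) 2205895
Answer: b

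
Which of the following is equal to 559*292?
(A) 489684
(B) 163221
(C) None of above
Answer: C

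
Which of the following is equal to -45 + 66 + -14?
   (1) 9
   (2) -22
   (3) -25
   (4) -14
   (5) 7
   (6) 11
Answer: 5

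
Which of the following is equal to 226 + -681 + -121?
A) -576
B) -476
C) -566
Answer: A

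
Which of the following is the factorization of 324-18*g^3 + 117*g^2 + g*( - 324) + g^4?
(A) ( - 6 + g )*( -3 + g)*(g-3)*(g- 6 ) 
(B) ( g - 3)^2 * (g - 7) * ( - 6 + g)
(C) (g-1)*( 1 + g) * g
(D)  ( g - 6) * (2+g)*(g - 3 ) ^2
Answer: A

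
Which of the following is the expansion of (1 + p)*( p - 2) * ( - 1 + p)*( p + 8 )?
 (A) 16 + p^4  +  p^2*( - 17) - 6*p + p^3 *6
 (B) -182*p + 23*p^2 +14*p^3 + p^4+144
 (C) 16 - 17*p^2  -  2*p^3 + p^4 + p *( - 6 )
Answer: A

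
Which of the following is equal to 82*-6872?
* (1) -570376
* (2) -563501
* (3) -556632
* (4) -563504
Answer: 4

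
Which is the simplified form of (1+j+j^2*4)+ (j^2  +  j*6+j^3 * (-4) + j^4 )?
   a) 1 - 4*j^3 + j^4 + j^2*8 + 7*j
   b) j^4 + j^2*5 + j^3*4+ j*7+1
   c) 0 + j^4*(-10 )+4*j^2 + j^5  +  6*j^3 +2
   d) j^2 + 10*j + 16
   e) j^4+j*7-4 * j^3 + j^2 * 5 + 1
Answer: e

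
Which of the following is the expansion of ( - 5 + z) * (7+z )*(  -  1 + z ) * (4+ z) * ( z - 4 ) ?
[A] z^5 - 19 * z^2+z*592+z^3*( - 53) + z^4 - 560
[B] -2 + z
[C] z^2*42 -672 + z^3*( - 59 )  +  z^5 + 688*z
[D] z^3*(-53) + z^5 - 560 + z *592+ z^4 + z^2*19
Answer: D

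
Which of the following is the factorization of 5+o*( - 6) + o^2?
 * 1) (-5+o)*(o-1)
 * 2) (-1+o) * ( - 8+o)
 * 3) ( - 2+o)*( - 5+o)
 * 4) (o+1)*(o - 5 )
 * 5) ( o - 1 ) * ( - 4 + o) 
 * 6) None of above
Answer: 1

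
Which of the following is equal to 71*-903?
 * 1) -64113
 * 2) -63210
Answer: 1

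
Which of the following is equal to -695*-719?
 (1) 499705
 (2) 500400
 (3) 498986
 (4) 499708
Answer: 1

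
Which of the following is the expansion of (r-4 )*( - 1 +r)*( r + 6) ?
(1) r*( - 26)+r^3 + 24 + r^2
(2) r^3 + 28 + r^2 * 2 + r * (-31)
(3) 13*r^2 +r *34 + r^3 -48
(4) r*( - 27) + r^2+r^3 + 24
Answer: 1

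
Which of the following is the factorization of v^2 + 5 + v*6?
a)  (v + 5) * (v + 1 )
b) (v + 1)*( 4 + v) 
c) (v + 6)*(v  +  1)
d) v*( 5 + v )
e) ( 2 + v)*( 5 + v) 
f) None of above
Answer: a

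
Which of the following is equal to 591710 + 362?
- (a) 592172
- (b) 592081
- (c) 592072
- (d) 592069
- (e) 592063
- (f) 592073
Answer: c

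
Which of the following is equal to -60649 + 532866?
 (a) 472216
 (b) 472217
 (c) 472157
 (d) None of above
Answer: b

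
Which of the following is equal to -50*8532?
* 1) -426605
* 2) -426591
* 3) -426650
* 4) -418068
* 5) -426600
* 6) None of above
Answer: 5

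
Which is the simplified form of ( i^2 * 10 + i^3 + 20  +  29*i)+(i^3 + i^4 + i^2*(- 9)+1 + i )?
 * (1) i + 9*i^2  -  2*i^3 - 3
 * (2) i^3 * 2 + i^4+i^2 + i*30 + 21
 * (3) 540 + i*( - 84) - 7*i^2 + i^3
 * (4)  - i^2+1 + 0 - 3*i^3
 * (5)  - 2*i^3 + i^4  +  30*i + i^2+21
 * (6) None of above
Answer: 2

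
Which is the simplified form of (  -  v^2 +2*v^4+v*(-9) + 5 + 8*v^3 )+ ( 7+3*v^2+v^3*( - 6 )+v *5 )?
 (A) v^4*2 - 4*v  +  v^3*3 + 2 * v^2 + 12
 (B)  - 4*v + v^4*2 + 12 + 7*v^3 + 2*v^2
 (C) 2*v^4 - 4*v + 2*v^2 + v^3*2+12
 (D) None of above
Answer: C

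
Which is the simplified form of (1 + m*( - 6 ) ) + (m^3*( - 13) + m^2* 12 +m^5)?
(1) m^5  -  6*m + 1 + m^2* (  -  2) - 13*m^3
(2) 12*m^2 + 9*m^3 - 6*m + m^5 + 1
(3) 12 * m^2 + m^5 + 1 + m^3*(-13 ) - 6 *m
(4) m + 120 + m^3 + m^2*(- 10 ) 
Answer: 3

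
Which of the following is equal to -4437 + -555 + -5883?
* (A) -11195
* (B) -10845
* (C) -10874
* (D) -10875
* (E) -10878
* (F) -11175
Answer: D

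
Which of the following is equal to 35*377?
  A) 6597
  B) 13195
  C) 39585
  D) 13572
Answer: B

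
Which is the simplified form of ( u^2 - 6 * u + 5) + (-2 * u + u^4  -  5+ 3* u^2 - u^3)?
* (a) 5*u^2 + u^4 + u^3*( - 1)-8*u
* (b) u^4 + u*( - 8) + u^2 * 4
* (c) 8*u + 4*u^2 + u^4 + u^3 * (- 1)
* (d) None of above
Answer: d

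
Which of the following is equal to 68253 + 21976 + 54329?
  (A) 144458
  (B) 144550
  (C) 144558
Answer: C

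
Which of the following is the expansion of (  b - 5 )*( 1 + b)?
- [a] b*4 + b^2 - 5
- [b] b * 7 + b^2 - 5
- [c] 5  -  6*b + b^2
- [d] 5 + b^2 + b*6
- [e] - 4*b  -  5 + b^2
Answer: e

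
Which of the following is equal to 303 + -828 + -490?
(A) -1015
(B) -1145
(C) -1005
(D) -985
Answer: A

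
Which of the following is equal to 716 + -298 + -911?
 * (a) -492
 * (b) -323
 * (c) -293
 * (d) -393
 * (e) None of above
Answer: e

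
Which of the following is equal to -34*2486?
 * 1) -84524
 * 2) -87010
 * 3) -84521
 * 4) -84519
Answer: 1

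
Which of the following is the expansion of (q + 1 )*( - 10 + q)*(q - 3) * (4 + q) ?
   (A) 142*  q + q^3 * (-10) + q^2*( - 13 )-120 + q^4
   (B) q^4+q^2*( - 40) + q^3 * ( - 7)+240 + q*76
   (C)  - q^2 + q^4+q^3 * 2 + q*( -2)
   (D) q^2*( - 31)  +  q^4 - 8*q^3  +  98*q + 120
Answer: D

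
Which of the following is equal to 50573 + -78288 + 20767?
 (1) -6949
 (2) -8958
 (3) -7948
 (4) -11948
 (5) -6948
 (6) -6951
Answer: 5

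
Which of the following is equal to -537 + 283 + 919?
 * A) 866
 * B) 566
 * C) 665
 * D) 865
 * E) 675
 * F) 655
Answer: C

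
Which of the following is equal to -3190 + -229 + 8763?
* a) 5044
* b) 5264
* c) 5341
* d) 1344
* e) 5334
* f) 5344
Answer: f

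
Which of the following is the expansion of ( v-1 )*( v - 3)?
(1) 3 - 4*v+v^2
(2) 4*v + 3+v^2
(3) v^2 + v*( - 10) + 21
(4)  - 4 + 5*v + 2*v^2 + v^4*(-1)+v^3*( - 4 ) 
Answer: 1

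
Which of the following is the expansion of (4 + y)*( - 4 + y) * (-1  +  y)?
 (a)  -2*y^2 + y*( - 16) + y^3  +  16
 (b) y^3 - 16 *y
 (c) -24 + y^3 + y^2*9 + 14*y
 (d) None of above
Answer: d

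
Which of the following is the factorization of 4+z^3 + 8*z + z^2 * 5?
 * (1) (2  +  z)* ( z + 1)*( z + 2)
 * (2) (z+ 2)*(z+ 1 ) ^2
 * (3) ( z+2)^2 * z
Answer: 1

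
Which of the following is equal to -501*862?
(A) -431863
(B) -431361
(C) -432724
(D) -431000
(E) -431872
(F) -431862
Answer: F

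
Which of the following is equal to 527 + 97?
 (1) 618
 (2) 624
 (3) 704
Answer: 2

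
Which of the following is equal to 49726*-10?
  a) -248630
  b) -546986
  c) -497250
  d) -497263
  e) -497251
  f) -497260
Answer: f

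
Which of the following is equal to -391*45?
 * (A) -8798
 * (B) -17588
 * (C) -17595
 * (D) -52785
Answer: C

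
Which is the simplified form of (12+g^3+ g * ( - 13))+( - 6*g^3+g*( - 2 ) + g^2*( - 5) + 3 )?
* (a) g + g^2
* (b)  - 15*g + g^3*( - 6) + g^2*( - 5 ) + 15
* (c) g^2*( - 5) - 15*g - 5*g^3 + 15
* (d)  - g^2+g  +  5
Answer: c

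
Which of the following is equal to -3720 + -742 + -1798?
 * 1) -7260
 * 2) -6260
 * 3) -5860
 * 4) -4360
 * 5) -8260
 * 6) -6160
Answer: 2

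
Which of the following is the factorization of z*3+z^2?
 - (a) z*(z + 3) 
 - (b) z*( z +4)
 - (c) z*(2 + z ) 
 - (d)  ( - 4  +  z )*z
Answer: a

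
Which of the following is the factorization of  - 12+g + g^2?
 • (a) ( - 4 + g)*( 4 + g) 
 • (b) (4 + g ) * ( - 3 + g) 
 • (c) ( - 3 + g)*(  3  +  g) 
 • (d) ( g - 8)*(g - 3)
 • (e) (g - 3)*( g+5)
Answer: b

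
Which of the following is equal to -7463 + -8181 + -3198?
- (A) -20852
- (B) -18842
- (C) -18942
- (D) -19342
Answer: B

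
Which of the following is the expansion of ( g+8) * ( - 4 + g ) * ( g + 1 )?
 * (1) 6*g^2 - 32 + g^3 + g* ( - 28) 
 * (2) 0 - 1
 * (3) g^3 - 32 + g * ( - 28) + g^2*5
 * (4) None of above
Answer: 3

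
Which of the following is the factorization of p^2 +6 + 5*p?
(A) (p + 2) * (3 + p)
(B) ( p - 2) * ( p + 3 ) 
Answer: A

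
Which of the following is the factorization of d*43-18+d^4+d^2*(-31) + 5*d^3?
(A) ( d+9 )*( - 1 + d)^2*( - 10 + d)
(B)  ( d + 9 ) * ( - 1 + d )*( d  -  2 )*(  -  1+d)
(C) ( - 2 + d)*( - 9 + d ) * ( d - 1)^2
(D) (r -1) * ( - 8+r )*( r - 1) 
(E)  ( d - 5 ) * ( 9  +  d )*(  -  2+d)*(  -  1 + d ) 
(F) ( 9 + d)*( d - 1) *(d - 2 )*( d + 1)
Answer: B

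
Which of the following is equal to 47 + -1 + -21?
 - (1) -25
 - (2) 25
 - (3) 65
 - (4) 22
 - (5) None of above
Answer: 2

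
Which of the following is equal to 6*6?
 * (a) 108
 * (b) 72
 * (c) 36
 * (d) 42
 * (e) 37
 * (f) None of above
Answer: c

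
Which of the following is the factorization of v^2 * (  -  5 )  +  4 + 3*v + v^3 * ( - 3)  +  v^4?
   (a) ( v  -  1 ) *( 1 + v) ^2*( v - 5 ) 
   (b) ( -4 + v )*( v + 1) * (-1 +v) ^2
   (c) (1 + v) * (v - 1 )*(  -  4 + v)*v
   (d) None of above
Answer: d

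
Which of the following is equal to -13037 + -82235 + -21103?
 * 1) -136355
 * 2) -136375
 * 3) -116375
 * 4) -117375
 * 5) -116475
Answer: 3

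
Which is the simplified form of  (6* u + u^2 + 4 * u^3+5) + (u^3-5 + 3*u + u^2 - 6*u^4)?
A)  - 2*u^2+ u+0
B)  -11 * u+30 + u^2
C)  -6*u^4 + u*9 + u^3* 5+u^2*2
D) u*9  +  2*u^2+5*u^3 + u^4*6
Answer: C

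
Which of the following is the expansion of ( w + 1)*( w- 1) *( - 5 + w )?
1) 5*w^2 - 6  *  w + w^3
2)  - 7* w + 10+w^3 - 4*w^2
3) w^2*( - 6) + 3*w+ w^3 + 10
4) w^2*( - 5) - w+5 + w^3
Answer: 4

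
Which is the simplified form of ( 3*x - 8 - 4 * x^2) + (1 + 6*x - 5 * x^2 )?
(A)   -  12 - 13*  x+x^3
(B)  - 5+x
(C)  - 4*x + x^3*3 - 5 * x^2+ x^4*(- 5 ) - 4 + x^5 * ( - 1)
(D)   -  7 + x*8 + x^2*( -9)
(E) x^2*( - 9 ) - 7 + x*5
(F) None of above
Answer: F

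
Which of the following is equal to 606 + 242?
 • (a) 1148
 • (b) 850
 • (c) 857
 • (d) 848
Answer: d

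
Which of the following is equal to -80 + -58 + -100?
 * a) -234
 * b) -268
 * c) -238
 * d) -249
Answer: c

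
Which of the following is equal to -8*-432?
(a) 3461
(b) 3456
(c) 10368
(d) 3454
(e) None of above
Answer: b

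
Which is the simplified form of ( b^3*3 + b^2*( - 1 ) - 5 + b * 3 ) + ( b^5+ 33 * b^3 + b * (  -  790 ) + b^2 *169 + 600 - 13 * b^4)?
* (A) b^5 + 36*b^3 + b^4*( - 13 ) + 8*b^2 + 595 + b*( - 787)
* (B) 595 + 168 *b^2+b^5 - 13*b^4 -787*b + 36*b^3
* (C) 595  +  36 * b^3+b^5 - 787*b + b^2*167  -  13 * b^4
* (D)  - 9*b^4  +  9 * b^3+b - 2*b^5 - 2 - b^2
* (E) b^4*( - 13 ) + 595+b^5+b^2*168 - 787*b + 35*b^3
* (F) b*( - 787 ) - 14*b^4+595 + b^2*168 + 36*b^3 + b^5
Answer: B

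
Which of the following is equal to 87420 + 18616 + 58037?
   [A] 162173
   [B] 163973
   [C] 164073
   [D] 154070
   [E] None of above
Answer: C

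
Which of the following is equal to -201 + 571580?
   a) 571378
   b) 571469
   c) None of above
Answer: c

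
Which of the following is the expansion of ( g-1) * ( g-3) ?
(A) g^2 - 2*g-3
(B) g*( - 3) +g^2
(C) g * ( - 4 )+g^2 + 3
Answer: C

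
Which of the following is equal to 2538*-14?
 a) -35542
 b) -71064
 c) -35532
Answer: c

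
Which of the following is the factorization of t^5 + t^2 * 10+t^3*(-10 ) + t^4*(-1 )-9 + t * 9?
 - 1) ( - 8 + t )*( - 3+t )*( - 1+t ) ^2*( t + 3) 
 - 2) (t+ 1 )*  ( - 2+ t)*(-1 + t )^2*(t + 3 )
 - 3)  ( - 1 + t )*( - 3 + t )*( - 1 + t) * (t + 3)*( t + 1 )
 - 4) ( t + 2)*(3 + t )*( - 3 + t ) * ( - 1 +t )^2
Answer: 3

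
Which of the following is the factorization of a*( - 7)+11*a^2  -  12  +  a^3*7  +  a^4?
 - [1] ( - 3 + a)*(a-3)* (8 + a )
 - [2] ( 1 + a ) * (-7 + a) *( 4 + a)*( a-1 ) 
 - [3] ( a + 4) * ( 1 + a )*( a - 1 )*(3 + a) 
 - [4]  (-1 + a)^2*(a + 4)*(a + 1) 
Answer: 3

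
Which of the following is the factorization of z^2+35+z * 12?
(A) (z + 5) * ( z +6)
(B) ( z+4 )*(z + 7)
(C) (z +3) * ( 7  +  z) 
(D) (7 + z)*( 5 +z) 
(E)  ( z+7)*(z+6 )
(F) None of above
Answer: D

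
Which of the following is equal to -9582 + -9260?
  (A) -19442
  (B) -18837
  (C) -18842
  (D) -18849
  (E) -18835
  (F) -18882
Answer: C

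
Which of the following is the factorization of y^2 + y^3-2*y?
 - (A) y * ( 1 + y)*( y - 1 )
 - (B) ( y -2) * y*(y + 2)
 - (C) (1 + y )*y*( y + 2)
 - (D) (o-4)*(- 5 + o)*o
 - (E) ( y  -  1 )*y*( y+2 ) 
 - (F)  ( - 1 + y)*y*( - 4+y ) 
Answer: E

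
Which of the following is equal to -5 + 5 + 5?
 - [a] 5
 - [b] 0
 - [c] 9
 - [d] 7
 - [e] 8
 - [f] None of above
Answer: a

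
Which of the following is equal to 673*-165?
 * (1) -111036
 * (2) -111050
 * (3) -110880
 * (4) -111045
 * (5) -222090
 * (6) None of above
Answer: 4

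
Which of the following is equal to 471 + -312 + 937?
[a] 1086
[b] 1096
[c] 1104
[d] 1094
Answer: b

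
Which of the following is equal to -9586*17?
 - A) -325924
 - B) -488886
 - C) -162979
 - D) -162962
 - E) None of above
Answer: D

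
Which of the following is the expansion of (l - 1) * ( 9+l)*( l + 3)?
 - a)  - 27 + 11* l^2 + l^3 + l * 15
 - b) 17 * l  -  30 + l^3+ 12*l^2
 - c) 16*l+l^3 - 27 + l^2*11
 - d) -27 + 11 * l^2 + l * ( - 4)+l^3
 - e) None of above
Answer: a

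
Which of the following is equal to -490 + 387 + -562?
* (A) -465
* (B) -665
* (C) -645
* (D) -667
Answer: B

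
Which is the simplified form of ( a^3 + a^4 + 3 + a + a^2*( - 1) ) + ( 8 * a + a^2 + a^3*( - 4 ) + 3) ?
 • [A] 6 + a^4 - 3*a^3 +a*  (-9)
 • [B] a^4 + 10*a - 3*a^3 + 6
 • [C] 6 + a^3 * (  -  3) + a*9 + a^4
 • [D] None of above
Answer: C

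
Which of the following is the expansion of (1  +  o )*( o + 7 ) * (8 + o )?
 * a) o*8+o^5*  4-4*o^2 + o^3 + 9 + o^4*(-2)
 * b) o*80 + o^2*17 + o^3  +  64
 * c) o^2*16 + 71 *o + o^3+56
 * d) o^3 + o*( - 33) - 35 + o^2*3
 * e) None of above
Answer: c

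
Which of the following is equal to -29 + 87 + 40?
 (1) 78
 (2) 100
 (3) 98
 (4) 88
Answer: 3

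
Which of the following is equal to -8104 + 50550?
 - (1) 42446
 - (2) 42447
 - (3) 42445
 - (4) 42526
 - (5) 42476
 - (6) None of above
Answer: 1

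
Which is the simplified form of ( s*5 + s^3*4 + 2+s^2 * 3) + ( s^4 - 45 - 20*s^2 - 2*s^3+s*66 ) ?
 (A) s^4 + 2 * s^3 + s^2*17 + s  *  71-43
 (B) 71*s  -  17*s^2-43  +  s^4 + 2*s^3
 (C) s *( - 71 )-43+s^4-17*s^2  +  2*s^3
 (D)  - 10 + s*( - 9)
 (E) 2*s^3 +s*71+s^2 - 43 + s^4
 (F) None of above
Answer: B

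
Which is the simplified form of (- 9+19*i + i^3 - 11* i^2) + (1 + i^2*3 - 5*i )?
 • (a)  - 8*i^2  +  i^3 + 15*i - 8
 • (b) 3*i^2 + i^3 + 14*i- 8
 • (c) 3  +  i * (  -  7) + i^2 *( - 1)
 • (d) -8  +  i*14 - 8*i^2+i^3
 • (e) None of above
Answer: d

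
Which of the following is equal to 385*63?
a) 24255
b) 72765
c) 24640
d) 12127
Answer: a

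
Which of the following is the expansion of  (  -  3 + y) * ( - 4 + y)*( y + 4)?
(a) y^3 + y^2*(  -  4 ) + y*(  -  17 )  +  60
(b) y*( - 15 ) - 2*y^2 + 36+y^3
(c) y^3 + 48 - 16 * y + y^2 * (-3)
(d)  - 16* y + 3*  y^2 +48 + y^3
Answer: c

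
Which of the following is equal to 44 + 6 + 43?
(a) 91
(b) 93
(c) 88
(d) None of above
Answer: b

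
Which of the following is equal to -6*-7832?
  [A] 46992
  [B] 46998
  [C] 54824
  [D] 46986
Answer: A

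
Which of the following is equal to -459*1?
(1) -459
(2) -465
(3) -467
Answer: 1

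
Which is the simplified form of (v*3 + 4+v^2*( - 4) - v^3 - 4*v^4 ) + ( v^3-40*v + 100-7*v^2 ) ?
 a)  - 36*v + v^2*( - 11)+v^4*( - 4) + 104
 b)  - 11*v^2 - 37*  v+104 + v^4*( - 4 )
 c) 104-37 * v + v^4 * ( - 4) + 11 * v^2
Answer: b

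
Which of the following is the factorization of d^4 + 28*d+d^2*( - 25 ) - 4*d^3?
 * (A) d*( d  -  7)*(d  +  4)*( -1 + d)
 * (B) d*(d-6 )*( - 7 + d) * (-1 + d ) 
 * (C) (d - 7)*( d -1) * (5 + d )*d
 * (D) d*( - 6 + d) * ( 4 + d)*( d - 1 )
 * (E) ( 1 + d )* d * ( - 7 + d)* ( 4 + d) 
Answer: A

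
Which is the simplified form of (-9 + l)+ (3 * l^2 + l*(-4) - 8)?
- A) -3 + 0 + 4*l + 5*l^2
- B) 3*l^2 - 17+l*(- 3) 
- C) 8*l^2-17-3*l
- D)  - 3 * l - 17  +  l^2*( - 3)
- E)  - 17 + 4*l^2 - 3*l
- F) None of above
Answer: B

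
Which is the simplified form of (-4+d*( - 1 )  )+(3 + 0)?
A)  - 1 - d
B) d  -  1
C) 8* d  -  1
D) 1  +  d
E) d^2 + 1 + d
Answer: A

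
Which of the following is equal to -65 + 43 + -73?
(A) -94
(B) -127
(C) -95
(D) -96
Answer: C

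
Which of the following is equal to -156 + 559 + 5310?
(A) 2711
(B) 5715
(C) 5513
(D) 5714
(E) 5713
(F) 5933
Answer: E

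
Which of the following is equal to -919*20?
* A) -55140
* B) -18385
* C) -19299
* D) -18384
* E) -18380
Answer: E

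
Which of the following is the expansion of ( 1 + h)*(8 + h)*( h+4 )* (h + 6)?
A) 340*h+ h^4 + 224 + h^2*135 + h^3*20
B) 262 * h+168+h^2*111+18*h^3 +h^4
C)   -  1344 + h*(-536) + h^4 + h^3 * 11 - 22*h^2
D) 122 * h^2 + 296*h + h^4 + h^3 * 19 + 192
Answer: D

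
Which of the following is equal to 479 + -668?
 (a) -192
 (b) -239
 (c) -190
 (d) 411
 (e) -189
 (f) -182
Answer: e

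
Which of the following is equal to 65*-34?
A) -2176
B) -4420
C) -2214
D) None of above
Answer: D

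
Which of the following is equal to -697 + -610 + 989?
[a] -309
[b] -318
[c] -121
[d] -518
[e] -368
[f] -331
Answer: b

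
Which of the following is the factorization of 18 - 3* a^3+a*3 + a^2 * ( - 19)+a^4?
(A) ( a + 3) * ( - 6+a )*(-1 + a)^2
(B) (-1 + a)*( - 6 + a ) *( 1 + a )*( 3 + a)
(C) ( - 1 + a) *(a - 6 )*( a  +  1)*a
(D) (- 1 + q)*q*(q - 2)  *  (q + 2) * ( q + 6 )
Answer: B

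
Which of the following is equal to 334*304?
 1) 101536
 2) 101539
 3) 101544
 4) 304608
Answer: 1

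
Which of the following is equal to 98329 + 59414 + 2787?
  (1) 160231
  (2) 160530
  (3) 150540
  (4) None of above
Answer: 2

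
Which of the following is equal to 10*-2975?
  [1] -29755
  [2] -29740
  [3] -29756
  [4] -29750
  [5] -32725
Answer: 4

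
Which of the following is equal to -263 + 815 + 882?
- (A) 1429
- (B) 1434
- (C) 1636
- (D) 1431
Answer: B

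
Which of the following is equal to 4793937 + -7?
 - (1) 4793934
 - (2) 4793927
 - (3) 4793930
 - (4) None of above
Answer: 3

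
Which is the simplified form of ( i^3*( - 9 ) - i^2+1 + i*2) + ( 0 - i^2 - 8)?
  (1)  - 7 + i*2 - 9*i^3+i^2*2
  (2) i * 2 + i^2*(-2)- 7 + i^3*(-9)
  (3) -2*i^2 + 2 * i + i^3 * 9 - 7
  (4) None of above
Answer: 2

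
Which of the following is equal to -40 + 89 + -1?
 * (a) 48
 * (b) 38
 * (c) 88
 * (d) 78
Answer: a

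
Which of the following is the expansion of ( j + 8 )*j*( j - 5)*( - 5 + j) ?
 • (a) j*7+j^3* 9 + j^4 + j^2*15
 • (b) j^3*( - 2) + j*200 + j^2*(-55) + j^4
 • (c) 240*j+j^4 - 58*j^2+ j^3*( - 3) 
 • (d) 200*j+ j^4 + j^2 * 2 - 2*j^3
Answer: b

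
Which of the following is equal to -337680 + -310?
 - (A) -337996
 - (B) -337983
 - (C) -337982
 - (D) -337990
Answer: D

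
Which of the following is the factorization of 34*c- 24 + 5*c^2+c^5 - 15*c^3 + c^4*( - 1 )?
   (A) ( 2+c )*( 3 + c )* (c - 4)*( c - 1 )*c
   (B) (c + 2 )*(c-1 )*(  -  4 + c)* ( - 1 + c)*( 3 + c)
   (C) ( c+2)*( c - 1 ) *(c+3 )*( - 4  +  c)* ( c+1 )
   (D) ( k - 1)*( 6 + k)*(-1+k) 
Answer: B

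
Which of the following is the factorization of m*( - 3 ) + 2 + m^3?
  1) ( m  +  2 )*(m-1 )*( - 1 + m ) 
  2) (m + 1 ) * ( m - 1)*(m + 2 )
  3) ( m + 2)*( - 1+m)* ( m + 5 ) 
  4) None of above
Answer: 1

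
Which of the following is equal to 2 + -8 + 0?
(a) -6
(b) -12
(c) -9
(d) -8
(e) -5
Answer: a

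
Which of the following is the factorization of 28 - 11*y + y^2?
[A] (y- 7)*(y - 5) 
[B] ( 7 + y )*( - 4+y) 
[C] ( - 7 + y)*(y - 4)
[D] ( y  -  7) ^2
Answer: C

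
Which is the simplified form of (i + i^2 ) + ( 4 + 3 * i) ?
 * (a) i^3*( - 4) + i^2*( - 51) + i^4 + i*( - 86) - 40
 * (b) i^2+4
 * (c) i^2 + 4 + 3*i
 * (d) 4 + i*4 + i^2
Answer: d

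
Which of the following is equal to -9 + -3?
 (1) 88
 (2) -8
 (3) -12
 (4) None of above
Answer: 3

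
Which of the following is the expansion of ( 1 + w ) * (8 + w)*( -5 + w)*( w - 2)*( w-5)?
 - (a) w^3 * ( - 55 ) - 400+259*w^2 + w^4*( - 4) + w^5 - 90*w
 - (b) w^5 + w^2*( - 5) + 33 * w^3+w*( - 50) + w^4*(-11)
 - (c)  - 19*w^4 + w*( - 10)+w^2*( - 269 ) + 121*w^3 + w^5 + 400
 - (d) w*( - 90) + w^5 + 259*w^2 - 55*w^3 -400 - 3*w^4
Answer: d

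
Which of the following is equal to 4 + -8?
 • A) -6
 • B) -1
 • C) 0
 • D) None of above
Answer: D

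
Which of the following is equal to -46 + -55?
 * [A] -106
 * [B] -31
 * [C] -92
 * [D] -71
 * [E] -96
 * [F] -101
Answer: F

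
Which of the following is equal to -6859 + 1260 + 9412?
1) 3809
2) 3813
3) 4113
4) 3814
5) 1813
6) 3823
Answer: 2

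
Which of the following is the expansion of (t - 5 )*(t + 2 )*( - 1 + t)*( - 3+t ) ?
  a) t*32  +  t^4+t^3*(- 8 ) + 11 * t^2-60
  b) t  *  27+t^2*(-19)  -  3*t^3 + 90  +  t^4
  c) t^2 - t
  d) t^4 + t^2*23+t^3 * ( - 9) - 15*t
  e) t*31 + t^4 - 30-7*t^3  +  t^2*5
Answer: e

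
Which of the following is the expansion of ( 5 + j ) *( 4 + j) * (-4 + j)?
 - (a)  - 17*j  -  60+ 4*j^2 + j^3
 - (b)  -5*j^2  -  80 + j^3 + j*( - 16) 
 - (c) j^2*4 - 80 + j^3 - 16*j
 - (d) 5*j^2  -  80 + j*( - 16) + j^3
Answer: d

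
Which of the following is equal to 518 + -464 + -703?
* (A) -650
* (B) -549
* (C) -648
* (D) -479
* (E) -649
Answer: E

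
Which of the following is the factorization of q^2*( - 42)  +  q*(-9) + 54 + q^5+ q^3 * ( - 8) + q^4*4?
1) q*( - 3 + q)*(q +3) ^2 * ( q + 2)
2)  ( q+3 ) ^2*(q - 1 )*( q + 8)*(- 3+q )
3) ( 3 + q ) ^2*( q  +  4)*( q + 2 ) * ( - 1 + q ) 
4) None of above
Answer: 4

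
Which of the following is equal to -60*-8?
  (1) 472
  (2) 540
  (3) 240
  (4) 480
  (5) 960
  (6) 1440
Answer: 4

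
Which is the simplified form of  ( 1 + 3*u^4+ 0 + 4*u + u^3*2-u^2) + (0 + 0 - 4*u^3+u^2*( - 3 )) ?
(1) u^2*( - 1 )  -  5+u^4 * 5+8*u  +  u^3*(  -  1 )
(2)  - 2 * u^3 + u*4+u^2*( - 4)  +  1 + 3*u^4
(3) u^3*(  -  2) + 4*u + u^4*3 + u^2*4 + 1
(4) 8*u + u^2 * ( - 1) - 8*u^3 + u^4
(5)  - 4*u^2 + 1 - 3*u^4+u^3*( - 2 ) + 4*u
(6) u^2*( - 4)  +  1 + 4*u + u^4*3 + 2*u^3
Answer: 2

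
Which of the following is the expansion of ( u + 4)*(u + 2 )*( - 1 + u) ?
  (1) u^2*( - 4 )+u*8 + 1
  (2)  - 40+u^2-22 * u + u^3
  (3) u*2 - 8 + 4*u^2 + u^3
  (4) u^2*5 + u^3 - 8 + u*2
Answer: 4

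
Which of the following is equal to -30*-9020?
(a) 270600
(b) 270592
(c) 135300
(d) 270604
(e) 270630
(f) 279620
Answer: a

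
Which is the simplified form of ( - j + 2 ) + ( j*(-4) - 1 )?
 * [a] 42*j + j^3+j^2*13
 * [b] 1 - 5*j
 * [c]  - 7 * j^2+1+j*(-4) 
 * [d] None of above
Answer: b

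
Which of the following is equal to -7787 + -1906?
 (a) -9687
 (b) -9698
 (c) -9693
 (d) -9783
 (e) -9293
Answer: c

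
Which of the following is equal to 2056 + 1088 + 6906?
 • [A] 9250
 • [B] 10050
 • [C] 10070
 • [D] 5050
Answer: B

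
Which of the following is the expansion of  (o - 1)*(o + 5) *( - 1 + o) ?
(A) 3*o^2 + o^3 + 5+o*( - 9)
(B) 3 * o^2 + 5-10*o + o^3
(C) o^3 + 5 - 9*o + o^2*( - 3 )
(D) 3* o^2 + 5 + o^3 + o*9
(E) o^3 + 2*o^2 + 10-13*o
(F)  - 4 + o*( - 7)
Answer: A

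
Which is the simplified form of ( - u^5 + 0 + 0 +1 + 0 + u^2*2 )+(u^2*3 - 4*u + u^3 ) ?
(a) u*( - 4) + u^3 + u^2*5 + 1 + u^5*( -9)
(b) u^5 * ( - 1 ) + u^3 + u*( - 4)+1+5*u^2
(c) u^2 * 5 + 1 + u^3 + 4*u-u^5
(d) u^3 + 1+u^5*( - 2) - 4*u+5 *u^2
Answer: b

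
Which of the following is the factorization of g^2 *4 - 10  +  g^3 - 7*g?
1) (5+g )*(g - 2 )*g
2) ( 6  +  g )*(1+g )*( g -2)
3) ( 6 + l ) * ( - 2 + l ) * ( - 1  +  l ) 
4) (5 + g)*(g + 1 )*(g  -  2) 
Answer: 4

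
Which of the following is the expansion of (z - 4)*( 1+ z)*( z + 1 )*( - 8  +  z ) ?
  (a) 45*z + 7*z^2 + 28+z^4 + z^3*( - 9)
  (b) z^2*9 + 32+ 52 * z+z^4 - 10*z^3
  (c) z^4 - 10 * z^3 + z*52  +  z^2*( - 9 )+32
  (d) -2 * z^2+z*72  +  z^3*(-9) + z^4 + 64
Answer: b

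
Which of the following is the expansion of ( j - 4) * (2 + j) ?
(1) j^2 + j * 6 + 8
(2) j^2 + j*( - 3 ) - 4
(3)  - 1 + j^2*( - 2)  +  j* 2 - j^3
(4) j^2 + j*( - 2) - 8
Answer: 4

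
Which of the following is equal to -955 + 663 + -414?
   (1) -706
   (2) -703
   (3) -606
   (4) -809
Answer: 1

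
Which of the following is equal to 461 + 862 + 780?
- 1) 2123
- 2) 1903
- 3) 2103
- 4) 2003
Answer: 3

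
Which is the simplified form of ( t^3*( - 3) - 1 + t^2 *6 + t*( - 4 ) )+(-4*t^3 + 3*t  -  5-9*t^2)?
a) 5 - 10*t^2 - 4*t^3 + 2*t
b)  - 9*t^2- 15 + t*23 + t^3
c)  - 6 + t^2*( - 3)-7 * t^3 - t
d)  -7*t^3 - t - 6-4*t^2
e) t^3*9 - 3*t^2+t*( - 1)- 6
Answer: c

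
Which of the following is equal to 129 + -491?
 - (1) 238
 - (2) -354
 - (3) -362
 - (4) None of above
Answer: 3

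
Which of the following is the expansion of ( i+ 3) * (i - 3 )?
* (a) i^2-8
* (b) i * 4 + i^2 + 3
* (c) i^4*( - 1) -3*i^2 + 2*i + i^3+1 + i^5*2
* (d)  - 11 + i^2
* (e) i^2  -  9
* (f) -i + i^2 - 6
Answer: e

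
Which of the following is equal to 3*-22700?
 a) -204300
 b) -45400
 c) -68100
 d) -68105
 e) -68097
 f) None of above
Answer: c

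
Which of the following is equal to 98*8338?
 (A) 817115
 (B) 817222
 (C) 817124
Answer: C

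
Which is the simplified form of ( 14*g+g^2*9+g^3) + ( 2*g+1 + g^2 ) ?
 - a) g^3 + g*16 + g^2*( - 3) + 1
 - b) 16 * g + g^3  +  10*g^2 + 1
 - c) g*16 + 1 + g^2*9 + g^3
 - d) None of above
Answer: b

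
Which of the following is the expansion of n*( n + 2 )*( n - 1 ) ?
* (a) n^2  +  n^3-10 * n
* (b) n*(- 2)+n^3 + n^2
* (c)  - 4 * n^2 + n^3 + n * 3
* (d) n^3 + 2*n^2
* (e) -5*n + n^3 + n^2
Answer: b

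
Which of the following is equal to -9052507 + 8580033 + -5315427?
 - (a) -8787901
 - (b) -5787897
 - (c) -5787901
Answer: c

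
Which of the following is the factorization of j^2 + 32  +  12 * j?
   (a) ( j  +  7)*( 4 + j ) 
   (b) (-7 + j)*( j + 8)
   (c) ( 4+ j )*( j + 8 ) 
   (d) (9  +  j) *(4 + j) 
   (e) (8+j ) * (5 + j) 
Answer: c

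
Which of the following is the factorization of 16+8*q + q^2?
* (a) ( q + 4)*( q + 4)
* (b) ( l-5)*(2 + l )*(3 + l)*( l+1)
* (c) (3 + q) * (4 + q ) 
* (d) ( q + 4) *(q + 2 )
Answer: a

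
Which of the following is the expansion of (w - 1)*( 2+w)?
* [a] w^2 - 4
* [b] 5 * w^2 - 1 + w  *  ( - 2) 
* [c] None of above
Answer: c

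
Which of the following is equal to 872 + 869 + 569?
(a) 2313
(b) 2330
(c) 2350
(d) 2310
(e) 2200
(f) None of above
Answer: d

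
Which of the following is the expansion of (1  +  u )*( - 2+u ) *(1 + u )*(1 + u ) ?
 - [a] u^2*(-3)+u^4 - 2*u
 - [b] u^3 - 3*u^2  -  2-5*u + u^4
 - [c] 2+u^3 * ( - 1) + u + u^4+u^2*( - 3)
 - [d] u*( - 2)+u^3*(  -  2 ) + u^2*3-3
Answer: b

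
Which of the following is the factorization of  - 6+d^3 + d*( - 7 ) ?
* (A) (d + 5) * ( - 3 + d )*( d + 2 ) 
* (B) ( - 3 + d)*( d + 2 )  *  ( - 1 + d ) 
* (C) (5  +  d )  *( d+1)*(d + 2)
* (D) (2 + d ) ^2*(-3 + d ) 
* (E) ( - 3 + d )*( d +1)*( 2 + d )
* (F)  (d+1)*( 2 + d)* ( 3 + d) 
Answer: E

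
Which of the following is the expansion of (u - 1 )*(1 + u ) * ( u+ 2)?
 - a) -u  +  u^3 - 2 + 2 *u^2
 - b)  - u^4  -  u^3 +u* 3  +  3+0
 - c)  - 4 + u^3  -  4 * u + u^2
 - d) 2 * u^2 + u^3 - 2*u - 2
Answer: a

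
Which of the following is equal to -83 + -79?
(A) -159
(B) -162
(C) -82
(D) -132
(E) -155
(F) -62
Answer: B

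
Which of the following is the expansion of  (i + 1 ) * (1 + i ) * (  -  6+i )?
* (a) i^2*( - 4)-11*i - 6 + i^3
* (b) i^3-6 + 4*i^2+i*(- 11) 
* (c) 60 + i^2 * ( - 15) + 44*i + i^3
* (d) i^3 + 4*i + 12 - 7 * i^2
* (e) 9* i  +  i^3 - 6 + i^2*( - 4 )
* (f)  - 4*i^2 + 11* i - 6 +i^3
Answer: a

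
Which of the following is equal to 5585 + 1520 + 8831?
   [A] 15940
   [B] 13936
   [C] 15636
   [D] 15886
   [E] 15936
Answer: E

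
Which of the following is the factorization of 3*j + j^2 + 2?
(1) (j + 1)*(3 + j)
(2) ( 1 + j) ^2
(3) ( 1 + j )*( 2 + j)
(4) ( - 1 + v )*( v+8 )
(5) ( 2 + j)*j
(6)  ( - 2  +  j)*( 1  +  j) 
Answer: 3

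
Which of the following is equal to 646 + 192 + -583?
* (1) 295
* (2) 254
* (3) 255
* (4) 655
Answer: 3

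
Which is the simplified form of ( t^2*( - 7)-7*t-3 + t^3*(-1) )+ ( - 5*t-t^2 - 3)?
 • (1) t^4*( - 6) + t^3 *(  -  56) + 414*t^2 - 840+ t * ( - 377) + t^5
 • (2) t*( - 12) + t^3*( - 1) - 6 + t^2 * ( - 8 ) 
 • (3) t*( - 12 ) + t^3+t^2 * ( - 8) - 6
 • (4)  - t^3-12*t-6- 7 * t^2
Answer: 2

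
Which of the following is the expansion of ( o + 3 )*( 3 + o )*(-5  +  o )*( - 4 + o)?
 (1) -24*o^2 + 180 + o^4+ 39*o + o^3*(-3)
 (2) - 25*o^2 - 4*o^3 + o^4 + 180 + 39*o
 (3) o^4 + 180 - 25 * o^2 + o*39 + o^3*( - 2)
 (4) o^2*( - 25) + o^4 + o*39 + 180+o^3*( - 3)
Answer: 4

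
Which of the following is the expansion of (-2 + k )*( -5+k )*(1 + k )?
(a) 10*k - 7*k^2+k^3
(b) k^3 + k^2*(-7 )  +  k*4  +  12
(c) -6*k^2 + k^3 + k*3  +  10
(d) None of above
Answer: c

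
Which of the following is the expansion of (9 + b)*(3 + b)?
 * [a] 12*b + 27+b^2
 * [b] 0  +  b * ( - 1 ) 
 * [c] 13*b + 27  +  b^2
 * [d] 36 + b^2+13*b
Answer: a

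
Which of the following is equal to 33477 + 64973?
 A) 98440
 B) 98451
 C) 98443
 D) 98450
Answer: D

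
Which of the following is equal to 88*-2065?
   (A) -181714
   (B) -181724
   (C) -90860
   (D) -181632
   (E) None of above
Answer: E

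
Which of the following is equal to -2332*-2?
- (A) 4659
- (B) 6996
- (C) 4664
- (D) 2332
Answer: C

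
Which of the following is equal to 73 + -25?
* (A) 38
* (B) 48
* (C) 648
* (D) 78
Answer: B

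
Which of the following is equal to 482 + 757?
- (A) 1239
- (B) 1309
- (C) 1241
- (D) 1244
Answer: A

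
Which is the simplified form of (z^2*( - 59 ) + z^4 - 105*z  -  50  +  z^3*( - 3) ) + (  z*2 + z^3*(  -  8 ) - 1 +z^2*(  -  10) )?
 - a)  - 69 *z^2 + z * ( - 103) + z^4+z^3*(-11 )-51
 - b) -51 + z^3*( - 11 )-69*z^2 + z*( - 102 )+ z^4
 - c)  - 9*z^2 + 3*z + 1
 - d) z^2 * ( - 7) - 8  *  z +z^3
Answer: a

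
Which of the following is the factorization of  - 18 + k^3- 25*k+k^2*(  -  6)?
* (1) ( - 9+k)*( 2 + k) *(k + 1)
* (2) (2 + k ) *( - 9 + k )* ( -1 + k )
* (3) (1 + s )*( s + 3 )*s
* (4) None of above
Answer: 1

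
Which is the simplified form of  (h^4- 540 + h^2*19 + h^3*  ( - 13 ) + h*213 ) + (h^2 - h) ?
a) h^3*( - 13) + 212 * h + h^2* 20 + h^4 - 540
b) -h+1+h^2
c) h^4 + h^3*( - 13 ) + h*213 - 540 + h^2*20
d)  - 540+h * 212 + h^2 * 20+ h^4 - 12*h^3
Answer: a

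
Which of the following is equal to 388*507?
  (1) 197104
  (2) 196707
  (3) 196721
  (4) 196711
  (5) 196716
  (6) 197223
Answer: 5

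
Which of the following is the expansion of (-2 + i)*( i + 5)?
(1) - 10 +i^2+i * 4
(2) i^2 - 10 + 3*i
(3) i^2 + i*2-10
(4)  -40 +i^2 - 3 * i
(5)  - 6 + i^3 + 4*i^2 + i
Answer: 2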